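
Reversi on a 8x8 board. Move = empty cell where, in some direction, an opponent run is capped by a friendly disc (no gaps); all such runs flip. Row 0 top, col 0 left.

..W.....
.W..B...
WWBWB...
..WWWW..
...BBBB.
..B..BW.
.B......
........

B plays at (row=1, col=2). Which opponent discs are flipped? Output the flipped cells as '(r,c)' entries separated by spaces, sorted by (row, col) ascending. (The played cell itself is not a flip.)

Answer: (2,3) (3,4)

Derivation:
Dir NW: first cell '.' (not opp) -> no flip
Dir N: opp run (0,2), next=edge -> no flip
Dir NE: first cell '.' (not opp) -> no flip
Dir W: opp run (1,1), next='.' -> no flip
Dir E: first cell '.' (not opp) -> no flip
Dir SW: opp run (2,1), next='.' -> no flip
Dir S: first cell 'B' (not opp) -> no flip
Dir SE: opp run (2,3) (3,4) capped by B -> flip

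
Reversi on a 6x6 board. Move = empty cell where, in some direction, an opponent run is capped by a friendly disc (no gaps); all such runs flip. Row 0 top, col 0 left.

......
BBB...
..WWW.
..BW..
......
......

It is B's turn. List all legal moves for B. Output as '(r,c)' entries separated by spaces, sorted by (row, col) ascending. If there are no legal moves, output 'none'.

Answer: (1,4) (3,4) (4,4)

Derivation:
(1,3): no bracket -> illegal
(1,4): flips 1 -> legal
(1,5): no bracket -> illegal
(2,1): no bracket -> illegal
(2,5): no bracket -> illegal
(3,1): no bracket -> illegal
(3,4): flips 2 -> legal
(3,5): no bracket -> illegal
(4,2): no bracket -> illegal
(4,3): no bracket -> illegal
(4,4): flips 2 -> legal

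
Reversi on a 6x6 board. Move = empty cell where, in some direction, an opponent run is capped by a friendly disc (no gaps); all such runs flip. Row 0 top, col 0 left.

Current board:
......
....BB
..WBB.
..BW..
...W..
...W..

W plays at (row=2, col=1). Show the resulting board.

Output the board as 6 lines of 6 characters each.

Answer: ......
....BB
.WWBB.
..WW..
...W..
...W..

Derivation:
Place W at (2,1); scan 8 dirs for brackets.
Dir NW: first cell '.' (not opp) -> no flip
Dir N: first cell '.' (not opp) -> no flip
Dir NE: first cell '.' (not opp) -> no flip
Dir W: first cell '.' (not opp) -> no flip
Dir E: first cell 'W' (not opp) -> no flip
Dir SW: first cell '.' (not opp) -> no flip
Dir S: first cell '.' (not opp) -> no flip
Dir SE: opp run (3,2) capped by W -> flip
All flips: (3,2)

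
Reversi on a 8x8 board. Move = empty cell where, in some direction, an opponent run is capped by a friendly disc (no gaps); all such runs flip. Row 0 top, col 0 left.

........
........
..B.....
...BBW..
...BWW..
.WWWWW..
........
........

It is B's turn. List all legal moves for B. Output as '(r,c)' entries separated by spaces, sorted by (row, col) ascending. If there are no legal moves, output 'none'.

(2,4): no bracket -> illegal
(2,5): no bracket -> illegal
(2,6): no bracket -> illegal
(3,6): flips 1 -> legal
(4,0): no bracket -> illegal
(4,1): no bracket -> illegal
(4,2): no bracket -> illegal
(4,6): flips 2 -> legal
(5,0): no bracket -> illegal
(5,6): flips 1 -> legal
(6,0): no bracket -> illegal
(6,1): flips 1 -> legal
(6,2): no bracket -> illegal
(6,3): flips 1 -> legal
(6,4): flips 2 -> legal
(6,5): flips 1 -> legal
(6,6): flips 2 -> legal

Answer: (3,6) (4,6) (5,6) (6,1) (6,3) (6,4) (6,5) (6,6)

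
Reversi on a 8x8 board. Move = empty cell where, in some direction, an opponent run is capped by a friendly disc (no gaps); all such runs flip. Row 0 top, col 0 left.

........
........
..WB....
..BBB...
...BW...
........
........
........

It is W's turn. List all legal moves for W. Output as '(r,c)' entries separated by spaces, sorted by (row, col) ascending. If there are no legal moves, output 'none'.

Answer: (2,4) (4,2)

Derivation:
(1,2): no bracket -> illegal
(1,3): no bracket -> illegal
(1,4): no bracket -> illegal
(2,1): no bracket -> illegal
(2,4): flips 2 -> legal
(2,5): no bracket -> illegal
(3,1): no bracket -> illegal
(3,5): no bracket -> illegal
(4,1): no bracket -> illegal
(4,2): flips 2 -> legal
(4,5): no bracket -> illegal
(5,2): no bracket -> illegal
(5,3): no bracket -> illegal
(5,4): no bracket -> illegal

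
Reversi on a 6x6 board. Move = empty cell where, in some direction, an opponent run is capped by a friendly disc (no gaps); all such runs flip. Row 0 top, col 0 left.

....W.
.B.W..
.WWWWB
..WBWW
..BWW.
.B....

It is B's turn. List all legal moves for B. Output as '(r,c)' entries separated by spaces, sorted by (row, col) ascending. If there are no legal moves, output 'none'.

Answer: (0,3) (1,2) (1,5) (2,0) (3,1) (4,5) (5,2) (5,3) (5,5)

Derivation:
(0,2): no bracket -> illegal
(0,3): flips 2 -> legal
(0,5): no bracket -> illegal
(1,0): no bracket -> illegal
(1,2): flips 2 -> legal
(1,4): no bracket -> illegal
(1,5): flips 1 -> legal
(2,0): flips 4 -> legal
(3,0): no bracket -> illegal
(3,1): flips 2 -> legal
(4,1): no bracket -> illegal
(4,5): flips 3 -> legal
(5,2): flips 2 -> legal
(5,3): flips 1 -> legal
(5,4): no bracket -> illegal
(5,5): flips 1 -> legal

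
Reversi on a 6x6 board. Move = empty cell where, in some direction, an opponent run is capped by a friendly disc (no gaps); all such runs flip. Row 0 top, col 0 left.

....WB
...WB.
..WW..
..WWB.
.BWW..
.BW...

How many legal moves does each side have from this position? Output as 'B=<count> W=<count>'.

Answer: B=6 W=8

Derivation:
-- B to move --
(0,2): no bracket -> illegal
(0,3): flips 1 -> legal
(1,1): no bracket -> illegal
(1,2): flips 2 -> legal
(1,5): no bracket -> illegal
(2,1): no bracket -> illegal
(2,4): flips 2 -> legal
(3,1): flips 2 -> legal
(4,4): flips 2 -> legal
(5,3): flips 1 -> legal
(5,4): no bracket -> illegal
B mobility = 6
-- W to move --
(0,3): no bracket -> illegal
(1,5): flips 1 -> legal
(2,4): flips 1 -> legal
(2,5): flips 1 -> legal
(3,0): flips 1 -> legal
(3,1): no bracket -> illegal
(3,5): flips 1 -> legal
(4,0): flips 1 -> legal
(4,4): no bracket -> illegal
(4,5): flips 1 -> legal
(5,0): flips 2 -> legal
W mobility = 8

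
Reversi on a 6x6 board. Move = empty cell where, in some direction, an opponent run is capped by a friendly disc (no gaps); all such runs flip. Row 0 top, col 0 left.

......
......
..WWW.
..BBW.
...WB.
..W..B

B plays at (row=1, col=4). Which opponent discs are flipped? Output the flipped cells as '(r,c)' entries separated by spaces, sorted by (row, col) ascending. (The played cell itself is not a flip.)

Dir NW: first cell '.' (not opp) -> no flip
Dir N: first cell '.' (not opp) -> no flip
Dir NE: first cell '.' (not opp) -> no flip
Dir W: first cell '.' (not opp) -> no flip
Dir E: first cell '.' (not opp) -> no flip
Dir SW: opp run (2,3) capped by B -> flip
Dir S: opp run (2,4) (3,4) capped by B -> flip
Dir SE: first cell '.' (not opp) -> no flip

Answer: (2,3) (2,4) (3,4)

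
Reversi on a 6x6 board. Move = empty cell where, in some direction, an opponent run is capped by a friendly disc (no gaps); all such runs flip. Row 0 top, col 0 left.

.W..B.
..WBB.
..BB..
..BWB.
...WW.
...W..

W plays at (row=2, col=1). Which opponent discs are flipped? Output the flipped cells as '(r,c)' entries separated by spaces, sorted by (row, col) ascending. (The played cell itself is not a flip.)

Answer: (3,2)

Derivation:
Dir NW: first cell '.' (not opp) -> no flip
Dir N: first cell '.' (not opp) -> no flip
Dir NE: first cell 'W' (not opp) -> no flip
Dir W: first cell '.' (not opp) -> no flip
Dir E: opp run (2,2) (2,3), next='.' -> no flip
Dir SW: first cell '.' (not opp) -> no flip
Dir S: first cell '.' (not opp) -> no flip
Dir SE: opp run (3,2) capped by W -> flip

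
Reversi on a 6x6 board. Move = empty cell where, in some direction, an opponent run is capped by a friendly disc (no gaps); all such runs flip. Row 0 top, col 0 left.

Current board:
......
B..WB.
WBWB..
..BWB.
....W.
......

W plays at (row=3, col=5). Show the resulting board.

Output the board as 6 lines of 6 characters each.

Place W at (3,5); scan 8 dirs for brackets.
Dir NW: first cell '.' (not opp) -> no flip
Dir N: first cell '.' (not opp) -> no flip
Dir NE: edge -> no flip
Dir W: opp run (3,4) capped by W -> flip
Dir E: edge -> no flip
Dir SW: first cell 'W' (not opp) -> no flip
Dir S: first cell '.' (not opp) -> no flip
Dir SE: edge -> no flip
All flips: (3,4)

Answer: ......
B..WB.
WBWB..
..BWWW
....W.
......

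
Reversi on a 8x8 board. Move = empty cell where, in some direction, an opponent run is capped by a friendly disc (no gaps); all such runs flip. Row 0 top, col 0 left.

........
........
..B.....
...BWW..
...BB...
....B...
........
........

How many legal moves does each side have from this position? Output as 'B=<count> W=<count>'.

-- B to move --
(2,3): no bracket -> illegal
(2,4): flips 1 -> legal
(2,5): flips 1 -> legal
(2,6): flips 1 -> legal
(3,6): flips 2 -> legal
(4,5): no bracket -> illegal
(4,6): no bracket -> illegal
B mobility = 4
-- W to move --
(1,1): no bracket -> illegal
(1,2): no bracket -> illegal
(1,3): no bracket -> illegal
(2,1): no bracket -> illegal
(2,3): no bracket -> illegal
(2,4): no bracket -> illegal
(3,1): no bracket -> illegal
(3,2): flips 1 -> legal
(4,2): no bracket -> illegal
(4,5): no bracket -> illegal
(5,2): flips 1 -> legal
(5,3): flips 1 -> legal
(5,5): no bracket -> illegal
(6,3): no bracket -> illegal
(6,4): flips 2 -> legal
(6,5): no bracket -> illegal
W mobility = 4

Answer: B=4 W=4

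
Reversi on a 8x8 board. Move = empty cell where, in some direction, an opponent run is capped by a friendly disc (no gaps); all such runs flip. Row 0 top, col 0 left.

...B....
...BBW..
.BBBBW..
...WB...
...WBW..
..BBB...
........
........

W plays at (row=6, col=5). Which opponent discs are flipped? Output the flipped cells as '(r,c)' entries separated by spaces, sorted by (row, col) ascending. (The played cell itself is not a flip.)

Answer: (5,4)

Derivation:
Dir NW: opp run (5,4) capped by W -> flip
Dir N: first cell '.' (not opp) -> no flip
Dir NE: first cell '.' (not opp) -> no flip
Dir W: first cell '.' (not opp) -> no flip
Dir E: first cell '.' (not opp) -> no flip
Dir SW: first cell '.' (not opp) -> no flip
Dir S: first cell '.' (not opp) -> no flip
Dir SE: first cell '.' (not opp) -> no flip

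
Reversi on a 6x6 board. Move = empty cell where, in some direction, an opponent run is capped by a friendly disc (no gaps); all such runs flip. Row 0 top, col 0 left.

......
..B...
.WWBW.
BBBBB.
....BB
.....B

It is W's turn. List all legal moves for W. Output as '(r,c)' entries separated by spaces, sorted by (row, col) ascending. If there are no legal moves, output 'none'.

(0,1): no bracket -> illegal
(0,2): flips 1 -> legal
(0,3): flips 1 -> legal
(1,1): no bracket -> illegal
(1,3): no bracket -> illegal
(1,4): no bracket -> illegal
(2,0): no bracket -> illegal
(2,5): no bracket -> illegal
(3,5): no bracket -> illegal
(4,0): flips 1 -> legal
(4,1): flips 1 -> legal
(4,2): flips 2 -> legal
(4,3): flips 1 -> legal
(5,3): no bracket -> illegal
(5,4): flips 2 -> legal

Answer: (0,2) (0,3) (4,0) (4,1) (4,2) (4,3) (5,4)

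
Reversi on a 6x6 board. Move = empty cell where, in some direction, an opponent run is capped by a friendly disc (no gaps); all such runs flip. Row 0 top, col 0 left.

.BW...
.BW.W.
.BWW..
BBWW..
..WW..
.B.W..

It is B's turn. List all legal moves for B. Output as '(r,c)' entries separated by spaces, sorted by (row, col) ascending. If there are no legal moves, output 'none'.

(0,3): flips 2 -> legal
(0,4): no bracket -> illegal
(0,5): no bracket -> illegal
(1,3): flips 2 -> legal
(1,5): no bracket -> illegal
(2,4): flips 4 -> legal
(2,5): no bracket -> illegal
(3,4): flips 4 -> legal
(4,1): no bracket -> illegal
(4,4): flips 2 -> legal
(5,2): no bracket -> illegal
(5,4): flips 2 -> legal

Answer: (0,3) (1,3) (2,4) (3,4) (4,4) (5,4)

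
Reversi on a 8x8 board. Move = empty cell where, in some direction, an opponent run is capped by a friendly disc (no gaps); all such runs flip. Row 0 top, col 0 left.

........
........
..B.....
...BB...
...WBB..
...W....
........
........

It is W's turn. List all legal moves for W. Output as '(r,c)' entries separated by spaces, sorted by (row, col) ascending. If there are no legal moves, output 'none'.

(1,1): no bracket -> illegal
(1,2): no bracket -> illegal
(1,3): no bracket -> illegal
(2,1): no bracket -> illegal
(2,3): flips 1 -> legal
(2,4): no bracket -> illegal
(2,5): flips 1 -> legal
(3,1): no bracket -> illegal
(3,2): no bracket -> illegal
(3,5): flips 1 -> legal
(3,6): no bracket -> illegal
(4,2): no bracket -> illegal
(4,6): flips 2 -> legal
(5,4): no bracket -> illegal
(5,5): no bracket -> illegal
(5,6): no bracket -> illegal

Answer: (2,3) (2,5) (3,5) (4,6)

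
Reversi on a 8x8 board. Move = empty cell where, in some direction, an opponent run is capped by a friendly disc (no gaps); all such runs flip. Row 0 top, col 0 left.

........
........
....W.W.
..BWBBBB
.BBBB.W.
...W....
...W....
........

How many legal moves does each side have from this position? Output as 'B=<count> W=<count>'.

Answer: B=13 W=4

Derivation:
-- B to move --
(1,3): flips 1 -> legal
(1,4): flips 1 -> legal
(1,5): flips 3 -> legal
(1,6): flips 1 -> legal
(1,7): flips 1 -> legal
(2,2): flips 1 -> legal
(2,3): flips 1 -> legal
(2,5): no bracket -> illegal
(2,7): no bracket -> illegal
(4,5): no bracket -> illegal
(4,7): no bracket -> illegal
(5,2): no bracket -> illegal
(5,4): no bracket -> illegal
(5,5): flips 1 -> legal
(5,6): flips 1 -> legal
(5,7): flips 1 -> legal
(6,2): flips 1 -> legal
(6,4): flips 1 -> legal
(7,2): no bracket -> illegal
(7,3): flips 2 -> legal
(7,4): no bracket -> illegal
B mobility = 13
-- W to move --
(2,1): no bracket -> illegal
(2,2): no bracket -> illegal
(2,3): no bracket -> illegal
(2,5): no bracket -> illegal
(2,7): no bracket -> illegal
(3,0): no bracket -> illegal
(3,1): flips 2 -> legal
(4,0): no bracket -> illegal
(4,5): no bracket -> illegal
(4,7): no bracket -> illegal
(5,0): no bracket -> illegal
(5,1): flips 1 -> legal
(5,2): no bracket -> illegal
(5,4): flips 2 -> legal
(5,5): flips 1 -> legal
W mobility = 4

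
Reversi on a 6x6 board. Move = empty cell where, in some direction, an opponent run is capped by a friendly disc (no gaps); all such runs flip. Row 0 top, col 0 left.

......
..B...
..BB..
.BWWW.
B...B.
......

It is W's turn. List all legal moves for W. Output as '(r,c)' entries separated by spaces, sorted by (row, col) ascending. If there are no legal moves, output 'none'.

(0,1): flips 2 -> legal
(0,2): flips 2 -> legal
(0,3): no bracket -> illegal
(1,1): flips 1 -> legal
(1,3): flips 1 -> legal
(1,4): flips 1 -> legal
(2,0): no bracket -> illegal
(2,1): no bracket -> illegal
(2,4): no bracket -> illegal
(3,0): flips 1 -> legal
(3,5): no bracket -> illegal
(4,1): no bracket -> illegal
(4,2): no bracket -> illegal
(4,3): no bracket -> illegal
(4,5): no bracket -> illegal
(5,0): no bracket -> illegal
(5,1): no bracket -> illegal
(5,3): no bracket -> illegal
(5,4): flips 1 -> legal
(5,5): flips 1 -> legal

Answer: (0,1) (0,2) (1,1) (1,3) (1,4) (3,0) (5,4) (5,5)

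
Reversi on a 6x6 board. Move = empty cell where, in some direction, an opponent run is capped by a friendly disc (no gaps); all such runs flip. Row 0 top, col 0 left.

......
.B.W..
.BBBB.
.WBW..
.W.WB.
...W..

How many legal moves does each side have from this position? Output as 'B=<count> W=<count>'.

Answer: B=10 W=8

Derivation:
-- B to move --
(0,2): flips 1 -> legal
(0,3): flips 1 -> legal
(0,4): flips 1 -> legal
(1,2): no bracket -> illegal
(1,4): no bracket -> illegal
(2,0): no bracket -> illegal
(3,0): flips 1 -> legal
(3,4): flips 1 -> legal
(4,0): flips 1 -> legal
(4,2): flips 2 -> legal
(5,0): flips 1 -> legal
(5,1): flips 2 -> legal
(5,2): no bracket -> illegal
(5,4): flips 1 -> legal
B mobility = 10
-- W to move --
(0,0): flips 2 -> legal
(0,1): flips 2 -> legal
(0,2): no bracket -> illegal
(1,0): flips 2 -> legal
(1,2): no bracket -> illegal
(1,4): flips 2 -> legal
(1,5): flips 1 -> legal
(2,0): no bracket -> illegal
(2,5): no bracket -> illegal
(3,0): no bracket -> illegal
(3,4): no bracket -> illegal
(3,5): flips 2 -> legal
(4,2): no bracket -> illegal
(4,5): flips 1 -> legal
(5,4): no bracket -> illegal
(5,5): flips 1 -> legal
W mobility = 8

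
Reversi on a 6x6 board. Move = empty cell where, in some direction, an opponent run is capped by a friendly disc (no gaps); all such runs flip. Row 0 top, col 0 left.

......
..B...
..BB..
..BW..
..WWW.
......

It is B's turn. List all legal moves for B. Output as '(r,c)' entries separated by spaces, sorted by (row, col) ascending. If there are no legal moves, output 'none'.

Answer: (3,4) (5,2) (5,3) (5,4) (5,5)

Derivation:
(2,4): no bracket -> illegal
(3,1): no bracket -> illegal
(3,4): flips 1 -> legal
(3,5): no bracket -> illegal
(4,1): no bracket -> illegal
(4,5): no bracket -> illegal
(5,1): no bracket -> illegal
(5,2): flips 1 -> legal
(5,3): flips 2 -> legal
(5,4): flips 1 -> legal
(5,5): flips 2 -> legal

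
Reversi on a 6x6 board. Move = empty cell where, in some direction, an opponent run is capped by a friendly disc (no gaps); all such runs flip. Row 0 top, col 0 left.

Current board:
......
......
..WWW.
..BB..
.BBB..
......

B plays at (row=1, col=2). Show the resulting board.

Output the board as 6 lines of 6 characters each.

Place B at (1,2); scan 8 dirs for brackets.
Dir NW: first cell '.' (not opp) -> no flip
Dir N: first cell '.' (not opp) -> no flip
Dir NE: first cell '.' (not opp) -> no flip
Dir W: first cell '.' (not opp) -> no flip
Dir E: first cell '.' (not opp) -> no flip
Dir SW: first cell '.' (not opp) -> no flip
Dir S: opp run (2,2) capped by B -> flip
Dir SE: opp run (2,3), next='.' -> no flip
All flips: (2,2)

Answer: ......
..B...
..BWW.
..BB..
.BBB..
......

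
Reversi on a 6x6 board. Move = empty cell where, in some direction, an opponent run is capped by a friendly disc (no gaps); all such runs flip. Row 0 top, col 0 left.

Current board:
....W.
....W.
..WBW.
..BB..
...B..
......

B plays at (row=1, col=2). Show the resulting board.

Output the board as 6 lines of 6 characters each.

Place B at (1,2); scan 8 dirs for brackets.
Dir NW: first cell '.' (not opp) -> no flip
Dir N: first cell '.' (not opp) -> no flip
Dir NE: first cell '.' (not opp) -> no flip
Dir W: first cell '.' (not opp) -> no flip
Dir E: first cell '.' (not opp) -> no flip
Dir SW: first cell '.' (not opp) -> no flip
Dir S: opp run (2,2) capped by B -> flip
Dir SE: first cell 'B' (not opp) -> no flip
All flips: (2,2)

Answer: ....W.
..B.W.
..BBW.
..BB..
...B..
......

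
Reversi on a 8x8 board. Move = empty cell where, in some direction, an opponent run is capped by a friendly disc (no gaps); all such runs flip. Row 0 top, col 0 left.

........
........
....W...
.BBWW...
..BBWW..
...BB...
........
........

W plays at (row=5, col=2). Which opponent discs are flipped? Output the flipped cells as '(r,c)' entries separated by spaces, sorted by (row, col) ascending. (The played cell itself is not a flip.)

Dir NW: first cell '.' (not opp) -> no flip
Dir N: opp run (4,2) (3,2), next='.' -> no flip
Dir NE: opp run (4,3) capped by W -> flip
Dir W: first cell '.' (not opp) -> no flip
Dir E: opp run (5,3) (5,4), next='.' -> no flip
Dir SW: first cell '.' (not opp) -> no flip
Dir S: first cell '.' (not opp) -> no flip
Dir SE: first cell '.' (not opp) -> no flip

Answer: (4,3)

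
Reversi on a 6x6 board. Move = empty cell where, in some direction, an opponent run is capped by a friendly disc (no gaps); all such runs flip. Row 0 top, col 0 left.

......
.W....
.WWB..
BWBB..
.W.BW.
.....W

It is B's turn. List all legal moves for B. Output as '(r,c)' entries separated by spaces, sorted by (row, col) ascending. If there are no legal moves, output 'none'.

(0,0): flips 2 -> legal
(0,1): no bracket -> illegal
(0,2): no bracket -> illegal
(1,0): flips 1 -> legal
(1,2): flips 2 -> legal
(1,3): no bracket -> illegal
(2,0): flips 2 -> legal
(3,4): no bracket -> illegal
(3,5): no bracket -> illegal
(4,0): no bracket -> illegal
(4,2): no bracket -> illegal
(4,5): flips 1 -> legal
(5,0): flips 1 -> legal
(5,1): no bracket -> illegal
(5,2): flips 1 -> legal
(5,3): no bracket -> illegal
(5,4): no bracket -> illegal

Answer: (0,0) (1,0) (1,2) (2,0) (4,5) (5,0) (5,2)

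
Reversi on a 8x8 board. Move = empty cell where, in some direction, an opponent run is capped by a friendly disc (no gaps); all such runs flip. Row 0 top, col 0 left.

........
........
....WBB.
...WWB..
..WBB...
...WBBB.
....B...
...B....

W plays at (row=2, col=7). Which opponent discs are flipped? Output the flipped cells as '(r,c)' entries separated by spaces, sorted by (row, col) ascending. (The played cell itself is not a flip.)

Dir NW: first cell '.' (not opp) -> no flip
Dir N: first cell '.' (not opp) -> no flip
Dir NE: edge -> no flip
Dir W: opp run (2,6) (2,5) capped by W -> flip
Dir E: edge -> no flip
Dir SW: first cell '.' (not opp) -> no flip
Dir S: first cell '.' (not opp) -> no flip
Dir SE: edge -> no flip

Answer: (2,5) (2,6)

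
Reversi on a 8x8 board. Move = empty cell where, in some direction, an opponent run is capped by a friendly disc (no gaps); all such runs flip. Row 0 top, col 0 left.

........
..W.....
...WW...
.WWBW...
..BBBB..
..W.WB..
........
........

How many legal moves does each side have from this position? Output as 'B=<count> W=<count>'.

-- B to move --
(0,1): flips 3 -> legal
(0,2): no bracket -> illegal
(0,3): no bracket -> illegal
(1,1): no bracket -> illegal
(1,3): flips 1 -> legal
(1,4): flips 2 -> legal
(1,5): flips 1 -> legal
(2,0): flips 1 -> legal
(2,1): flips 1 -> legal
(2,2): flips 1 -> legal
(2,5): flips 1 -> legal
(3,0): flips 2 -> legal
(3,5): flips 1 -> legal
(4,0): no bracket -> illegal
(4,1): no bracket -> illegal
(5,1): no bracket -> illegal
(5,3): flips 1 -> legal
(6,1): flips 1 -> legal
(6,2): flips 1 -> legal
(6,3): flips 1 -> legal
(6,4): flips 1 -> legal
(6,5): flips 1 -> legal
B mobility = 16
-- W to move --
(2,2): no bracket -> illegal
(3,5): no bracket -> illegal
(3,6): flips 1 -> legal
(4,1): no bracket -> illegal
(4,6): no bracket -> illegal
(5,1): flips 2 -> legal
(5,3): flips 3 -> legal
(5,6): flips 2 -> legal
(6,4): no bracket -> illegal
(6,5): no bracket -> illegal
(6,6): no bracket -> illegal
W mobility = 4

Answer: B=16 W=4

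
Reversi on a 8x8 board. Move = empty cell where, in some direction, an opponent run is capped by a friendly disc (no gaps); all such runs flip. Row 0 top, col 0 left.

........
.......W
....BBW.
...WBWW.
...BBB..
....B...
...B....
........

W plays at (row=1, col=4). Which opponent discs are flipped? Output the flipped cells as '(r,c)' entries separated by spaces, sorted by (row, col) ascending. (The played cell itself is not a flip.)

Dir NW: first cell '.' (not opp) -> no flip
Dir N: first cell '.' (not opp) -> no flip
Dir NE: first cell '.' (not opp) -> no flip
Dir W: first cell '.' (not opp) -> no flip
Dir E: first cell '.' (not opp) -> no flip
Dir SW: first cell '.' (not opp) -> no flip
Dir S: opp run (2,4) (3,4) (4,4) (5,4), next='.' -> no flip
Dir SE: opp run (2,5) capped by W -> flip

Answer: (2,5)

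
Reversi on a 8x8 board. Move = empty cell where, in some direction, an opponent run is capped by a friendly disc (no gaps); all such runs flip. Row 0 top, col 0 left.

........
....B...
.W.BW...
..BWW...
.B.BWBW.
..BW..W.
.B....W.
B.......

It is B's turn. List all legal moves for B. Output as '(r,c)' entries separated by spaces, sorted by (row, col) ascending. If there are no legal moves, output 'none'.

(1,0): flips 1 -> legal
(1,1): no bracket -> illegal
(1,2): no bracket -> illegal
(1,3): no bracket -> illegal
(1,5): no bracket -> illegal
(2,0): no bracket -> illegal
(2,2): no bracket -> illegal
(2,5): flips 2 -> legal
(3,0): no bracket -> illegal
(3,1): no bracket -> illegal
(3,5): flips 2 -> legal
(3,6): no bracket -> illegal
(3,7): no bracket -> illegal
(4,2): no bracket -> illegal
(4,7): flips 1 -> legal
(5,4): flips 4 -> legal
(5,5): no bracket -> illegal
(5,7): no bracket -> illegal
(6,2): no bracket -> illegal
(6,3): flips 1 -> legal
(6,4): no bracket -> illegal
(6,5): no bracket -> illegal
(6,7): flips 1 -> legal
(7,5): no bracket -> illegal
(7,6): no bracket -> illegal
(7,7): no bracket -> illegal

Answer: (1,0) (2,5) (3,5) (4,7) (5,4) (6,3) (6,7)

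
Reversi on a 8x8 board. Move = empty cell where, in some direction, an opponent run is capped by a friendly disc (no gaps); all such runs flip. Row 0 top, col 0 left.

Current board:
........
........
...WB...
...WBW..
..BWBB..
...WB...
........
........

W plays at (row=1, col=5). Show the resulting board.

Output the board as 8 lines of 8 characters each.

Answer: ........
.....W..
...WW...
...WBW..
..BWBB..
...WB...
........
........

Derivation:
Place W at (1,5); scan 8 dirs for brackets.
Dir NW: first cell '.' (not opp) -> no flip
Dir N: first cell '.' (not opp) -> no flip
Dir NE: first cell '.' (not opp) -> no flip
Dir W: first cell '.' (not opp) -> no flip
Dir E: first cell '.' (not opp) -> no flip
Dir SW: opp run (2,4) capped by W -> flip
Dir S: first cell '.' (not opp) -> no flip
Dir SE: first cell '.' (not opp) -> no flip
All flips: (2,4)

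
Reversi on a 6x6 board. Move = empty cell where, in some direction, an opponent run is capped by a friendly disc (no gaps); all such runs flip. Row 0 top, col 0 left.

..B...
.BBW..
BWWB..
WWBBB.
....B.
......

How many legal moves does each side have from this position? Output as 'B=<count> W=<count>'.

Answer: B=7 W=9

Derivation:
-- B to move --
(0,3): flips 1 -> legal
(0,4): no bracket -> illegal
(1,0): flips 1 -> legal
(1,4): flips 1 -> legal
(2,4): flips 1 -> legal
(4,0): flips 1 -> legal
(4,1): flips 2 -> legal
(4,2): flips 1 -> legal
B mobility = 7
-- W to move --
(0,0): flips 1 -> legal
(0,1): flips 1 -> legal
(0,3): flips 1 -> legal
(1,0): flips 3 -> legal
(1,4): no bracket -> illegal
(2,4): flips 1 -> legal
(2,5): no bracket -> illegal
(3,5): flips 3 -> legal
(4,1): no bracket -> illegal
(4,2): flips 1 -> legal
(4,3): flips 3 -> legal
(4,5): no bracket -> illegal
(5,3): no bracket -> illegal
(5,4): no bracket -> illegal
(5,5): flips 2 -> legal
W mobility = 9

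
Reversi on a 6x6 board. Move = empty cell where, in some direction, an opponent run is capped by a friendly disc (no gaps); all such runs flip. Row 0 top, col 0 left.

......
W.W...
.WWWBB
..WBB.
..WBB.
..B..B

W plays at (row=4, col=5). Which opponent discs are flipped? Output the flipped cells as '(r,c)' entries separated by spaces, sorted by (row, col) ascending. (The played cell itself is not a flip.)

Answer: (3,4) (4,3) (4,4)

Derivation:
Dir NW: opp run (3,4) capped by W -> flip
Dir N: first cell '.' (not opp) -> no flip
Dir NE: edge -> no flip
Dir W: opp run (4,4) (4,3) capped by W -> flip
Dir E: edge -> no flip
Dir SW: first cell '.' (not opp) -> no flip
Dir S: opp run (5,5), next=edge -> no flip
Dir SE: edge -> no flip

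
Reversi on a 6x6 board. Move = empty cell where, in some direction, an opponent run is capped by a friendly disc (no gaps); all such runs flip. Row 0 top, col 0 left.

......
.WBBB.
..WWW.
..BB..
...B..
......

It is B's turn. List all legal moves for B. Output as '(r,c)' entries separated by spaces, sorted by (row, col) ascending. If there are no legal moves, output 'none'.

Answer: (0,0) (1,0) (1,5) (3,1) (3,4) (3,5)

Derivation:
(0,0): flips 2 -> legal
(0,1): no bracket -> illegal
(0,2): no bracket -> illegal
(1,0): flips 1 -> legal
(1,5): flips 1 -> legal
(2,0): no bracket -> illegal
(2,1): no bracket -> illegal
(2,5): no bracket -> illegal
(3,1): flips 1 -> legal
(3,4): flips 2 -> legal
(3,5): flips 1 -> legal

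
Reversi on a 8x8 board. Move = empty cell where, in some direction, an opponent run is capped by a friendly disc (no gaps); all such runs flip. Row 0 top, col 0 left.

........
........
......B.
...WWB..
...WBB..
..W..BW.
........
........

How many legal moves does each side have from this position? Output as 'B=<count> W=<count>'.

-- B to move --
(2,2): flips 1 -> legal
(2,3): flips 1 -> legal
(2,4): flips 1 -> legal
(2,5): no bracket -> illegal
(3,2): flips 2 -> legal
(4,1): no bracket -> illegal
(4,2): flips 1 -> legal
(4,6): no bracket -> illegal
(4,7): no bracket -> illegal
(5,1): no bracket -> illegal
(5,3): no bracket -> illegal
(5,4): no bracket -> illegal
(5,7): flips 1 -> legal
(6,1): no bracket -> illegal
(6,2): no bracket -> illegal
(6,3): no bracket -> illegal
(6,5): no bracket -> illegal
(6,6): no bracket -> illegal
(6,7): flips 1 -> legal
B mobility = 7
-- W to move --
(1,5): no bracket -> illegal
(1,6): no bracket -> illegal
(1,7): no bracket -> illegal
(2,4): no bracket -> illegal
(2,5): no bracket -> illegal
(2,7): no bracket -> illegal
(3,6): flips 1 -> legal
(3,7): no bracket -> illegal
(4,6): flips 2 -> legal
(5,3): no bracket -> illegal
(5,4): flips 2 -> legal
(6,4): no bracket -> illegal
(6,5): no bracket -> illegal
(6,6): flips 2 -> legal
W mobility = 4

Answer: B=7 W=4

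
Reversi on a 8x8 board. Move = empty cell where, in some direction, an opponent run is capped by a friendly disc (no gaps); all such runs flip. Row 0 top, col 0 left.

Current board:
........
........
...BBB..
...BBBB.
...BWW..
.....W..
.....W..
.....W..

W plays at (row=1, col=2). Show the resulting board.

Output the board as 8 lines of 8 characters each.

Place W at (1,2); scan 8 dirs for brackets.
Dir NW: first cell '.' (not opp) -> no flip
Dir N: first cell '.' (not opp) -> no flip
Dir NE: first cell '.' (not opp) -> no flip
Dir W: first cell '.' (not opp) -> no flip
Dir E: first cell '.' (not opp) -> no flip
Dir SW: first cell '.' (not opp) -> no flip
Dir S: first cell '.' (not opp) -> no flip
Dir SE: opp run (2,3) (3,4) capped by W -> flip
All flips: (2,3) (3,4)

Answer: ........
..W.....
...WBB..
...BWBB.
...BWW..
.....W..
.....W..
.....W..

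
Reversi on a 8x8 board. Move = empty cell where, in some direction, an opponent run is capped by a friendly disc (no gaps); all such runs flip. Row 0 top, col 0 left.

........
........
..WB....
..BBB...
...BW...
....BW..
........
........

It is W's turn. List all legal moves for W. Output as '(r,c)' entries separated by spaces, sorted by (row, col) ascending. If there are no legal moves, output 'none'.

Answer: (2,4) (4,2) (5,3) (6,4)

Derivation:
(1,2): no bracket -> illegal
(1,3): no bracket -> illegal
(1,4): no bracket -> illegal
(2,1): no bracket -> illegal
(2,4): flips 2 -> legal
(2,5): no bracket -> illegal
(3,1): no bracket -> illegal
(3,5): no bracket -> illegal
(4,1): no bracket -> illegal
(4,2): flips 2 -> legal
(4,5): no bracket -> illegal
(5,2): no bracket -> illegal
(5,3): flips 1 -> legal
(6,3): no bracket -> illegal
(6,4): flips 1 -> legal
(6,5): no bracket -> illegal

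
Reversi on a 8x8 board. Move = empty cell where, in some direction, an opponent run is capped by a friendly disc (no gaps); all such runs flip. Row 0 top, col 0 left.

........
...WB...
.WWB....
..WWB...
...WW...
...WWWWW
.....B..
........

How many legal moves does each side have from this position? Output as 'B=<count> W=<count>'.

-- B to move --
(0,2): no bracket -> illegal
(0,3): flips 1 -> legal
(0,4): no bracket -> illegal
(1,0): flips 4 -> legal
(1,1): no bracket -> illegal
(1,2): flips 1 -> legal
(2,0): flips 2 -> legal
(2,4): no bracket -> illegal
(3,0): no bracket -> illegal
(3,1): flips 2 -> legal
(3,5): no bracket -> illegal
(4,1): flips 1 -> legal
(4,2): no bracket -> illegal
(4,5): flips 1 -> legal
(4,6): no bracket -> illegal
(4,7): flips 1 -> legal
(5,2): flips 1 -> legal
(6,2): no bracket -> illegal
(6,3): flips 3 -> legal
(6,4): flips 2 -> legal
(6,6): no bracket -> illegal
(6,7): no bracket -> illegal
B mobility = 11
-- W to move --
(0,3): no bracket -> illegal
(0,4): no bracket -> illegal
(0,5): flips 2 -> legal
(1,2): no bracket -> illegal
(1,5): flips 1 -> legal
(2,4): flips 2 -> legal
(2,5): flips 1 -> legal
(3,5): flips 1 -> legal
(4,5): no bracket -> illegal
(6,4): no bracket -> illegal
(6,6): no bracket -> illegal
(7,4): flips 1 -> legal
(7,5): flips 1 -> legal
(7,6): flips 1 -> legal
W mobility = 8

Answer: B=11 W=8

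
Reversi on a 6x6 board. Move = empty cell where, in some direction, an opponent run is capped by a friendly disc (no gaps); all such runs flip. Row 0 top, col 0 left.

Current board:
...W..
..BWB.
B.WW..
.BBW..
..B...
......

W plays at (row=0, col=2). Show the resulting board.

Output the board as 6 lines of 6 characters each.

Answer: ..WW..
..WWB.
B.WW..
.BBW..
..B...
......

Derivation:
Place W at (0,2); scan 8 dirs for brackets.
Dir NW: edge -> no flip
Dir N: edge -> no flip
Dir NE: edge -> no flip
Dir W: first cell '.' (not opp) -> no flip
Dir E: first cell 'W' (not opp) -> no flip
Dir SW: first cell '.' (not opp) -> no flip
Dir S: opp run (1,2) capped by W -> flip
Dir SE: first cell 'W' (not opp) -> no flip
All flips: (1,2)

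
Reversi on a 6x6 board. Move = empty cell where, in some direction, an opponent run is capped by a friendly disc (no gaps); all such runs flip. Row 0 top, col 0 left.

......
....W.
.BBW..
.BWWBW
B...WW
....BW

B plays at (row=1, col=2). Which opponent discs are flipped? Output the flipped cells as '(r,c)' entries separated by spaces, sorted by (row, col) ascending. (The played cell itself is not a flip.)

Answer: (2,3)

Derivation:
Dir NW: first cell '.' (not opp) -> no flip
Dir N: first cell '.' (not opp) -> no flip
Dir NE: first cell '.' (not opp) -> no flip
Dir W: first cell '.' (not opp) -> no flip
Dir E: first cell '.' (not opp) -> no flip
Dir SW: first cell 'B' (not opp) -> no flip
Dir S: first cell 'B' (not opp) -> no flip
Dir SE: opp run (2,3) capped by B -> flip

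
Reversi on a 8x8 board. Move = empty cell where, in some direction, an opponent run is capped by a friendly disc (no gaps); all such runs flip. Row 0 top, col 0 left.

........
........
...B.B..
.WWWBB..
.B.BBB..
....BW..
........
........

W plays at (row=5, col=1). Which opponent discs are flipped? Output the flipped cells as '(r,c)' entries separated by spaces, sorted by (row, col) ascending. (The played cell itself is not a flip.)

Dir NW: first cell '.' (not opp) -> no flip
Dir N: opp run (4,1) capped by W -> flip
Dir NE: first cell '.' (not opp) -> no flip
Dir W: first cell '.' (not opp) -> no flip
Dir E: first cell '.' (not opp) -> no flip
Dir SW: first cell '.' (not opp) -> no flip
Dir S: first cell '.' (not opp) -> no flip
Dir SE: first cell '.' (not opp) -> no flip

Answer: (4,1)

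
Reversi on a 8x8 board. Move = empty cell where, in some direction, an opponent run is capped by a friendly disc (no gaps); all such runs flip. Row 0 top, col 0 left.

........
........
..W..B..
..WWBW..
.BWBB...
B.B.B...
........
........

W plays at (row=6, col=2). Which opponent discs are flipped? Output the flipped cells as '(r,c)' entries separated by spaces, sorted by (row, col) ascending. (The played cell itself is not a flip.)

Answer: (5,2)

Derivation:
Dir NW: first cell '.' (not opp) -> no flip
Dir N: opp run (5,2) capped by W -> flip
Dir NE: first cell '.' (not opp) -> no flip
Dir W: first cell '.' (not opp) -> no flip
Dir E: first cell '.' (not opp) -> no flip
Dir SW: first cell '.' (not opp) -> no flip
Dir S: first cell '.' (not opp) -> no flip
Dir SE: first cell '.' (not opp) -> no flip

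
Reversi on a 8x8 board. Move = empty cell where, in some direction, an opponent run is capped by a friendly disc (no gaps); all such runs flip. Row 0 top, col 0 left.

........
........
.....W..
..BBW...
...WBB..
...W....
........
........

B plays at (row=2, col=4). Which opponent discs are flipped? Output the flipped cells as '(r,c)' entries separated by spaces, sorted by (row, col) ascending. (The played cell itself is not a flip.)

Dir NW: first cell '.' (not opp) -> no flip
Dir N: first cell '.' (not opp) -> no flip
Dir NE: first cell '.' (not opp) -> no flip
Dir W: first cell '.' (not opp) -> no flip
Dir E: opp run (2,5), next='.' -> no flip
Dir SW: first cell 'B' (not opp) -> no flip
Dir S: opp run (3,4) capped by B -> flip
Dir SE: first cell '.' (not opp) -> no flip

Answer: (3,4)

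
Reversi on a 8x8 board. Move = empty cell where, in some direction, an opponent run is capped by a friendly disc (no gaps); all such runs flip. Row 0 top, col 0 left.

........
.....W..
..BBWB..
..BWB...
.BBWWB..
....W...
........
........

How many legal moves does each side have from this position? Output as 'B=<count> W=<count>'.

-- B to move --
(0,4): no bracket -> illegal
(0,5): flips 1 -> legal
(0,6): flips 3 -> legal
(1,3): no bracket -> illegal
(1,4): flips 1 -> legal
(1,6): no bracket -> illegal
(2,6): no bracket -> illegal
(3,5): no bracket -> illegal
(5,2): flips 1 -> legal
(5,3): flips 2 -> legal
(5,5): flips 2 -> legal
(6,3): flips 1 -> legal
(6,4): flips 2 -> legal
(6,5): flips 2 -> legal
B mobility = 9
-- W to move --
(1,1): flips 1 -> legal
(1,2): no bracket -> illegal
(1,3): flips 1 -> legal
(1,4): no bracket -> illegal
(1,6): flips 2 -> legal
(2,1): flips 3 -> legal
(2,6): flips 1 -> legal
(3,0): no bracket -> illegal
(3,1): flips 1 -> legal
(3,5): flips 2 -> legal
(3,6): flips 1 -> legal
(4,0): flips 2 -> legal
(4,6): flips 1 -> legal
(5,0): no bracket -> illegal
(5,1): flips 1 -> legal
(5,2): no bracket -> illegal
(5,3): no bracket -> illegal
(5,5): no bracket -> illegal
(5,6): no bracket -> illegal
W mobility = 11

Answer: B=9 W=11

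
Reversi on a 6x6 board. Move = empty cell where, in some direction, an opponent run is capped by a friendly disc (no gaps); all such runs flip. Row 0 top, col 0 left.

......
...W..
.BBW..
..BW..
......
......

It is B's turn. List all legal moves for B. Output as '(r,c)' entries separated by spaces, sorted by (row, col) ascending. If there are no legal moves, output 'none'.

Answer: (0,4) (1,4) (2,4) (3,4) (4,4)

Derivation:
(0,2): no bracket -> illegal
(0,3): no bracket -> illegal
(0,4): flips 1 -> legal
(1,2): no bracket -> illegal
(1,4): flips 1 -> legal
(2,4): flips 1 -> legal
(3,4): flips 1 -> legal
(4,2): no bracket -> illegal
(4,3): no bracket -> illegal
(4,4): flips 1 -> legal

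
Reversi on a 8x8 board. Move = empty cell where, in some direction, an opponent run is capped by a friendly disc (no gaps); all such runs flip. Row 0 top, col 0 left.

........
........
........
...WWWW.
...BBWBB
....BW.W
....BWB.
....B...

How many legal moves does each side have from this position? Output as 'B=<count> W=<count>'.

Answer: B=9 W=11

Derivation:
-- B to move --
(2,2): flips 1 -> legal
(2,3): flips 1 -> legal
(2,4): flips 2 -> legal
(2,5): flips 2 -> legal
(2,6): flips 2 -> legal
(2,7): flips 2 -> legal
(3,2): no bracket -> illegal
(3,7): no bracket -> illegal
(4,2): no bracket -> illegal
(5,6): flips 2 -> legal
(6,7): flips 1 -> legal
(7,5): no bracket -> illegal
(7,6): flips 1 -> legal
B mobility = 9
-- W to move --
(3,2): flips 2 -> legal
(3,7): flips 2 -> legal
(4,2): flips 2 -> legal
(5,2): flips 1 -> legal
(5,3): flips 3 -> legal
(5,6): flips 1 -> legal
(6,3): flips 2 -> legal
(6,7): flips 1 -> legal
(7,3): flips 1 -> legal
(7,5): flips 1 -> legal
(7,6): no bracket -> illegal
(7,7): flips 1 -> legal
W mobility = 11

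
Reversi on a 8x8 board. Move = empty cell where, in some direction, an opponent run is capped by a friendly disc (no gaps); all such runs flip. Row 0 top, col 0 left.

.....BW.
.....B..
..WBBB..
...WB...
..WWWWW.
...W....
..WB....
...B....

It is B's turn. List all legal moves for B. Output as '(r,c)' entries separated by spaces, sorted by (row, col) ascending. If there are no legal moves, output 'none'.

(0,7): flips 1 -> legal
(1,1): no bracket -> illegal
(1,2): no bracket -> illegal
(1,3): no bracket -> illegal
(1,6): no bracket -> illegal
(1,7): no bracket -> illegal
(2,1): flips 1 -> legal
(3,1): no bracket -> illegal
(3,2): flips 1 -> legal
(3,5): no bracket -> illegal
(3,6): no bracket -> illegal
(3,7): no bracket -> illegal
(4,1): no bracket -> illegal
(4,7): no bracket -> illegal
(5,1): flips 3 -> legal
(5,2): flips 1 -> legal
(5,4): flips 1 -> legal
(5,5): no bracket -> illegal
(5,6): flips 1 -> legal
(5,7): no bracket -> illegal
(6,1): flips 1 -> legal
(6,4): no bracket -> illegal
(7,1): no bracket -> illegal
(7,2): no bracket -> illegal

Answer: (0,7) (2,1) (3,2) (5,1) (5,2) (5,4) (5,6) (6,1)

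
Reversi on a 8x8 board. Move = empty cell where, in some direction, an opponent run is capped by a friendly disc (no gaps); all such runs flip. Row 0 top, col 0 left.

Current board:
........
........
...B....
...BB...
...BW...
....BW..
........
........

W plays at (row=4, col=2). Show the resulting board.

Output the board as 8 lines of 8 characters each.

Place W at (4,2); scan 8 dirs for brackets.
Dir NW: first cell '.' (not opp) -> no flip
Dir N: first cell '.' (not opp) -> no flip
Dir NE: opp run (3,3), next='.' -> no flip
Dir W: first cell '.' (not opp) -> no flip
Dir E: opp run (4,3) capped by W -> flip
Dir SW: first cell '.' (not opp) -> no flip
Dir S: first cell '.' (not opp) -> no flip
Dir SE: first cell '.' (not opp) -> no flip
All flips: (4,3)

Answer: ........
........
...B....
...BB...
..WWW...
....BW..
........
........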